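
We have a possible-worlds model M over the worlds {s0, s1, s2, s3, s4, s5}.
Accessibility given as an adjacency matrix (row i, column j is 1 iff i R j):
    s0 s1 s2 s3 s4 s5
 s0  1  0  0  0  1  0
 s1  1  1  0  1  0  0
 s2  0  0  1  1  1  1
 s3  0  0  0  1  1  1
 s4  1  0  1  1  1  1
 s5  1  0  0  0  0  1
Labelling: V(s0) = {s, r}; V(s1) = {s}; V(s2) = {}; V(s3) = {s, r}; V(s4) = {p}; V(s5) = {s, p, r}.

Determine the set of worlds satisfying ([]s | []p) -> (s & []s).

Recall that []ψ holds at a world iff ψ holds at every accessible world, and <>ψ holds iff ψ holds at some accessible world.
Let φ = ([]s | []p) -> (s & []s). Evaluate φ at each world:
  s0 (successors {s0, s4}): φ is true.
  s1 (successors {s0, s1, s3}): φ is true.
  s2 (successors {s2, s3, s4, s5}): φ is true.
  s3 (successors {s3, s4, s5}): φ is true.
  s4 (successors {s0, s2, s3, s4, s5}): φ is true.
  s5 (successors {s0, s5}): φ is true.
For instance, at s4:
  At s4: []s | []p is false, s & []s is false, so ([]s | []p) -> (s & []s) is true.
    At s4: []s is false, []p is false, so []s | []p is false.
      At s4: []s requires s at every successor {s0, s2, s3, s4, s5}.
        s fails at s2, so []s is false at s4.
      At s4: []p requires p at every successor {s0, s2, s3, s4, s5}.
        p fails at s0, so []p is false at s4.
    At s4: s is false, []s is false, so s & []s is false.
      At s4: []s requires s at every successor {s0, s2, s3, s4, s5}.
        s fails at s2, so []s is false at s4.
Satisfying worlds: {s0, s1, s2, s3, s4, s5}

s0, s1, s2, s3, s4, s5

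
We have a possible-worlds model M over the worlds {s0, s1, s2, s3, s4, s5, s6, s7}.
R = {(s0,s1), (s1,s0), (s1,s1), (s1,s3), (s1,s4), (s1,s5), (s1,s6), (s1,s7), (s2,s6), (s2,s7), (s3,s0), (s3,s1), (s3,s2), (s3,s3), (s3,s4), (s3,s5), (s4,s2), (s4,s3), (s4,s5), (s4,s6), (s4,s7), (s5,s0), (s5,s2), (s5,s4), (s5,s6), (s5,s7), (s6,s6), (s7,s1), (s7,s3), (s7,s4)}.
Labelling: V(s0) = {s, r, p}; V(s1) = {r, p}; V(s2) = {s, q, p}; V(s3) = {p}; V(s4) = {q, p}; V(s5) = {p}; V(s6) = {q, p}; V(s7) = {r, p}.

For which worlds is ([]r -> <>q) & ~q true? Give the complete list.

s1, s3, s5, s7

Let φ = ([]r -> <>q) & ~q. Evaluate φ at each world:
  s0 (successors {s1}): φ is false.
  s1 (successors {s0, s1, s3, s4, s5, s6, s7}): φ is true.
  s2 (successors {s6, s7}): φ is false.
  s3 (successors {s0, s1, s2, s3, s4, s5}): φ is true.
  s4 (successors {s2, s3, s5, s6, s7}): φ is false.
  s5 (successors {s0, s2, s4, s6, s7}): φ is true.
  s6 (successors {s6}): φ is false.
  s7 (successors {s1, s3, s4}): φ is true.
For instance, at s2:
  At s2: []r -> <>q is true, ~q is false, so ([]r -> <>q) & ~q is false.
    At s2: []r is false, <>q is true, so []r -> <>q is true.
      At s2: []r requires r at every successor {s6, s7}.
        r fails at s6, so []r is false at s2.
      At s2: <>q requires q at some successor in {s6, s7}.
        q holds at s6, so <>q is true at s2.
Satisfying worlds: {s1, s3, s5, s7}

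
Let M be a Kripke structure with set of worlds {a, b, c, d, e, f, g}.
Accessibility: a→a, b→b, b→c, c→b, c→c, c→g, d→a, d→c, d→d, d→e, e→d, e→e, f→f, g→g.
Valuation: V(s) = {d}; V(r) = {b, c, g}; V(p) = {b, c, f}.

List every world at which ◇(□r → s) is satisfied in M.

a, d, e, f

Let φ = ◇(□r → s). Evaluate φ at each world:
  a (successors {a}): φ is true.
  b (successors {b, c}): φ is false.
  c (successors {b, c, g}): φ is false.
  d (successors {a, c, d, e}): φ is true.
  e (successors {d, e}): φ is true.
  f (successors {f}): φ is true.
  g (successors {g}): φ is false.
For instance, at d:
  At d: ◇(□r → s) requires □r → s at some successor in {a, c, d, e}.
    □r → s holds at a, so ◇(□r → s) is true at d.
      At a: □r is false, s is false, so □r → s is true.
Satisfying worlds: {a, d, e, f}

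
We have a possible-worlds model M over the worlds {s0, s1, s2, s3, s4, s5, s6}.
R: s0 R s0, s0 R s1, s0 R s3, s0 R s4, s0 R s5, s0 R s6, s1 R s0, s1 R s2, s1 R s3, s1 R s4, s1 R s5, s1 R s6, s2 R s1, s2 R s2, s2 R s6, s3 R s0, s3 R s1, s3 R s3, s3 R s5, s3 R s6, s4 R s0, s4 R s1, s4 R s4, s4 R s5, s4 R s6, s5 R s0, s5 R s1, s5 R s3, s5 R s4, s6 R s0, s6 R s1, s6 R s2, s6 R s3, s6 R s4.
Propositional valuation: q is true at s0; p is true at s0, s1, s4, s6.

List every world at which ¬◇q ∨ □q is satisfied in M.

Let φ = ¬◇q ∨ □q. Evaluate φ at each world:
  s0 (successors {s0, s1, s3, s4, s5, s6}): φ is false.
  s1 (successors {s0, s2, s3, s4, s5, s6}): φ is false.
  s2 (successors {s1, s2, s6}): φ is true.
  s3 (successors {s0, s1, s3, s5, s6}): φ is false.
  s4 (successors {s0, s1, s4, s5, s6}): φ is false.
  s5 (successors {s0, s1, s3, s4}): φ is false.
  s6 (successors {s0, s1, s2, s3, s4}): φ is false.
For instance, at s5:
  At s5: ¬◇q is false, □q is false, so ¬◇q ∨ □q is false.
    At s5: ◇q is true, so ¬◇q is false.
      At s5: ◇q requires q at some successor in {s0, s1, s3, s4}.
        q holds at s0, so ◇q is true at s5.
    At s5: □q requires q at every successor {s0, s1, s3, s4}.
      q fails at s1, so □q is false at s5.
Satisfying worlds: {s2}

s2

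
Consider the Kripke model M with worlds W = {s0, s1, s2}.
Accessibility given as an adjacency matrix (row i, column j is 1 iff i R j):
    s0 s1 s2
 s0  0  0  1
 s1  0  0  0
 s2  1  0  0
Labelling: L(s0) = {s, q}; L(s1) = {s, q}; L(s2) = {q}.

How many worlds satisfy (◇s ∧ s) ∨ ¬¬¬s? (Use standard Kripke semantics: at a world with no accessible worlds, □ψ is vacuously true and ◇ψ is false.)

1

Recall that ◇ψ holds at a world iff ψ holds at some accessible world.
Let φ = (◇s ∧ s) ∨ ¬¬¬s. Evaluate φ at each world:
  s0 (successors {s2}): φ is false.
  s1 (successors ∅): φ is false.
  s2 (successors {s0}): φ is true.
For instance, at s2:
  At s2: ◇s ∧ s is false, ¬¬¬s is true, so (◇s ∧ s) ∨ ¬¬¬s is true.
    At s2: ◇s is true, s is false, so ◇s ∧ s is false.
      At s2: ◇s requires s at some successor in {s0}.
        s holds at s0, so ◇s is true at s2.
Satisfying worlds: {s2}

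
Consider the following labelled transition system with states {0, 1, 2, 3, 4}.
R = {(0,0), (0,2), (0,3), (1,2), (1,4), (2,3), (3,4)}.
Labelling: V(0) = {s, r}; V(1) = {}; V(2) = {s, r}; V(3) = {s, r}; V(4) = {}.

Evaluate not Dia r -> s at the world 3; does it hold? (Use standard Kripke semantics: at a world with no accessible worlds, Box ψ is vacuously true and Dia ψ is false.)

At 3: not Dia r is true, s is true, so not Dia r -> s is true.
  At 3: Dia r is false, so not Dia r is true.
    At 3: Dia r requires r at some successor in {4}.
      At 4: r is false.
    So Dia r is false at 3.

Yes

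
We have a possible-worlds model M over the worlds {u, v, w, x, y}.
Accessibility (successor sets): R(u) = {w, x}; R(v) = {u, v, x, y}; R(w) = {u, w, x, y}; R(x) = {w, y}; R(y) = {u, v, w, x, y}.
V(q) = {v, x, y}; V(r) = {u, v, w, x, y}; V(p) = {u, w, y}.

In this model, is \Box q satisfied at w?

No

Recall that \Box ψ holds at a world iff ψ holds at every accessible world, and \Diamond ψ holds iff ψ holds at some accessible world.
At w: \Box q requires q at every successor {u, w, x, y}.
  q fails at u, so \Box q is false at w.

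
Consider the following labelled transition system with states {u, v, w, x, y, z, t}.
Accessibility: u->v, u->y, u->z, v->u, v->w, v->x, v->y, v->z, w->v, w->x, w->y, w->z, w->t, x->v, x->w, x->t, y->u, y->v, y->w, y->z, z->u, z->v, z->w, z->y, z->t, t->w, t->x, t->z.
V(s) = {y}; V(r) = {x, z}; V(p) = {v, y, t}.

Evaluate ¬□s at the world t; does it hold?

Recall that □ψ holds at a world iff ψ holds at every accessible world, and ◇ψ holds iff ψ holds at some accessible world.
At t: □s is false, so ¬□s is true.
  At t: □s requires s at every successor {w, x, z}.
    s fails at w, so □s is false at t.

Yes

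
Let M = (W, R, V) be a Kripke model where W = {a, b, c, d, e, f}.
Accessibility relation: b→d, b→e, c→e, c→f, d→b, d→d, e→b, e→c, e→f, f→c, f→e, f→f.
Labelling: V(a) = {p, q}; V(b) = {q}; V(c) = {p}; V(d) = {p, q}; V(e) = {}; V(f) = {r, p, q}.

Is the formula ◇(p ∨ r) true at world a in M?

At a: no accessible worlds, so ◇(p ∨ r) is false.

No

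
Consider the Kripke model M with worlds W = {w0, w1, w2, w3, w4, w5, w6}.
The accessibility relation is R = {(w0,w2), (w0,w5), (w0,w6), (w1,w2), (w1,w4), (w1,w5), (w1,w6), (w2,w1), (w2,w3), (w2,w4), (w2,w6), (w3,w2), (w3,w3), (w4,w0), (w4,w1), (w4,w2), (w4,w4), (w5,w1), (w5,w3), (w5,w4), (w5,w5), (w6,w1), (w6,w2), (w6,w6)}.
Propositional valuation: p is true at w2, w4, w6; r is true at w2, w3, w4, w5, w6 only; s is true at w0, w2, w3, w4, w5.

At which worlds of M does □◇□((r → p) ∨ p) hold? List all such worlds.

Let φ = □◇□((r → p) ∨ p). Evaluate φ at each world:
  w0 (successors {w2, w5, w6}): φ is true.
  w1 (successors {w2, w4, w5, w6}): φ is true.
  w2 (successors {w1, w3, w4, w6}): φ is false.
  w3 (successors {w2, w3}): φ is false.
  w4 (successors {w0, w1, w2, w4}): φ is true.
  w5 (successors {w1, w3, w4, w5}): φ is false.
  w6 (successors {w1, w2, w6}): φ is true.
For instance, at w6:
  At w6: □◇□((r → p) ∨ p) requires ◇□((r → p) ∨ p) at every successor {w1, w2, w6}.
      At w1: ◇□((r → p) ∨ p) requires □((r → p) ∨ p) at some successor in {w2, w4, w5, w6}.
        □((r → p) ∨ p) holds at w4, so ◇□((r → p) ∨ p) is true at w1.
      At w2: ◇□((r → p) ∨ p) requires □((r → p) ∨ p) at some successor in {w1, w3, w4, w6}.
        □((r → p) ∨ p) holds at w4, so ◇□((r → p) ∨ p) is true at w2.
      At w6: ◇□((r → p) ∨ p) requires □((r → p) ∨ p) at some successor in {w1, w2, w6}.
        □((r → p) ∨ p) holds at w6, so ◇□((r → p) ∨ p) is true at w6.
  So □◇□((r → p) ∨ p) is true at w6.
Satisfying worlds: {w0, w1, w4, w6}

w0, w1, w4, w6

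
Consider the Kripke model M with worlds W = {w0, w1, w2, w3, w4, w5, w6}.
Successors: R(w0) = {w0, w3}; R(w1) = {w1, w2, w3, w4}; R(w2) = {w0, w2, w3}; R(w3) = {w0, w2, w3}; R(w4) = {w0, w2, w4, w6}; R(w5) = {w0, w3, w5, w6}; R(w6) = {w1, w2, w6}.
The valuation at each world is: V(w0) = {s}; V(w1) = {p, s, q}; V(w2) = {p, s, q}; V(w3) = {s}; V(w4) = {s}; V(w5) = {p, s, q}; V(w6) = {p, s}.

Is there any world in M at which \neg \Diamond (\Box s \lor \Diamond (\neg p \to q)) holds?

Let φ = \neg \Diamond (\Box s \lor \Diamond (\neg p \to q)). Evaluate φ at each world:
  w0 (successors {w0, w3}): φ is false.
  w1 (successors {w1, w2, w3, w4}): φ is false.
  w2 (successors {w0, w2, w3}): φ is false.
  w3 (successors {w0, w2, w3}): φ is false.
  w4 (successors {w0, w2, w4, w6}): φ is false.
  w5 (successors {w0, w3, w5, w6}): φ is false.
  w6 (successors {w1, w2, w6}): φ is false.
For instance, at w4:
  At w4: \Diamond (\Box s \lor \Diamond (\neg p \to q)) is true, so \neg \Diamond (\Box s \lor \Diamond (\neg p \to q)) is false.
    At w4: \Diamond (\Box s \lor \Diamond (\neg p \to q)) requires \Box s \lor \Diamond (\neg p \to q) at some successor in {w0, w2, w4, w6}.
      \Box s \lor \Diamond (\neg p \to q) holds at w0, so \Diamond (\Box s \lor \Diamond (\neg p \to q)) is true at w4.

No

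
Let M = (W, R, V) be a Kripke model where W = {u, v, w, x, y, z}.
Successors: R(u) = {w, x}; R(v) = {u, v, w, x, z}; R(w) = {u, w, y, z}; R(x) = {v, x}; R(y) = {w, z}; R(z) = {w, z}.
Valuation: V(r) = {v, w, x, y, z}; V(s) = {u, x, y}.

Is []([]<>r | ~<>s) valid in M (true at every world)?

Yes

Let φ = []([]<>r | ~<>s). Evaluate φ at each world:
  u (successors {w, x}): φ is true.
  v (successors {u, v, w, x, z}): φ is true.
  w (successors {u, w, y, z}): φ is true.
  x (successors {v, x}): φ is true.
  y (successors {w, z}): φ is true.
  z (successors {w, z}): φ is true.
For instance, at z:
  At z: []([]<>r | ~<>s) requires []<>r | ~<>s at every successor {w, z}.
      At w: []<>r is true, ~<>s is false, so []<>r | ~<>s is true.
      At z: []<>r is true, ~<>s is true, so []<>r | ~<>s is true.
  So []([]<>r | ~<>s) is true at z.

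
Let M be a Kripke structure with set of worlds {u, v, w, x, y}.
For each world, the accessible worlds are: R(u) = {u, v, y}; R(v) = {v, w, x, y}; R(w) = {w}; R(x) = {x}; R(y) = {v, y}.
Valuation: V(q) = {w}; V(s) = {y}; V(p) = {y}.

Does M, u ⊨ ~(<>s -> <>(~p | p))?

At u: <>s -> <>(~p | p) is true, so ~(<>s -> <>(~p | p)) is false.
  At u: <>s is true, <>(~p | p) is true, so <>s -> <>(~p | p) is true.
    At u: <>s requires s at some successor in {u, v, y}.
      s holds at y, so <>s is true at u.
    At u: <>(~p | p) requires ~p | p at some successor in {u, v, y}.
      ~p | p holds at u, so <>(~p | p) is true at u.

No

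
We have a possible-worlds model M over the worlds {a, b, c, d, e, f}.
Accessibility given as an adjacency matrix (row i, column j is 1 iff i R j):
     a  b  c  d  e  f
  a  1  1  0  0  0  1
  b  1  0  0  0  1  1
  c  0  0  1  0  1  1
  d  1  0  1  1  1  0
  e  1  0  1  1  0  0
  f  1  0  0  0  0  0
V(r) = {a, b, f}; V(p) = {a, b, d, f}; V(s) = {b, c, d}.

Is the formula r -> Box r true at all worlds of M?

Recall that Box ψ holds at a world iff ψ holds at every accessible world, and Dia ψ holds iff ψ holds at some accessible world.
Let φ = r -> Box r. Evaluate φ at each world:
  a (successors {a, b, f}): φ is true.
  b (successors {a, e, f}): φ is false.
  c (successors {c, e, f}): φ is true.
  d (successors {a, c, d, e}): φ is true.
  e (successors {a, c, d}): φ is true.
  f (successors {a}): φ is true.
Detail at b (counterexample):
  At b: r is true, Box r is false, so r -> Box r is false.
    At b: Box r requires r at every successor {a, e, f}.
      r fails at e, so Box r is false at b.

No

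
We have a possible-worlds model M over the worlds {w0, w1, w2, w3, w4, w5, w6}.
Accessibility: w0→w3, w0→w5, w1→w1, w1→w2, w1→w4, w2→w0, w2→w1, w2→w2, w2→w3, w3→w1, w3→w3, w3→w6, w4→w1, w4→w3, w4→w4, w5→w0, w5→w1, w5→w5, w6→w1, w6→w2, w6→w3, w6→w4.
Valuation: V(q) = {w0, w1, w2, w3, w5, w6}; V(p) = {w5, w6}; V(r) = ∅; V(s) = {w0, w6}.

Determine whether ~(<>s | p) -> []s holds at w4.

No

At w4: ~(<>s | p) is true, []s is false, so ~(<>s | p) -> []s is false.
  At w4: <>s | p is false, so ~(<>s | p) is true.
    At w4: <>s is false, p is false, so <>s | p is false.
      At w4: <>s requires s at some successor in {w1, w3, w4}.
        At w1: s is false.
        At w3: s is false.
        At w4: s is false.
      So <>s is false at w4.
  At w4: []s requires s at every successor {w1, w3, w4}.
    s fails at w1, so []s is false at w4.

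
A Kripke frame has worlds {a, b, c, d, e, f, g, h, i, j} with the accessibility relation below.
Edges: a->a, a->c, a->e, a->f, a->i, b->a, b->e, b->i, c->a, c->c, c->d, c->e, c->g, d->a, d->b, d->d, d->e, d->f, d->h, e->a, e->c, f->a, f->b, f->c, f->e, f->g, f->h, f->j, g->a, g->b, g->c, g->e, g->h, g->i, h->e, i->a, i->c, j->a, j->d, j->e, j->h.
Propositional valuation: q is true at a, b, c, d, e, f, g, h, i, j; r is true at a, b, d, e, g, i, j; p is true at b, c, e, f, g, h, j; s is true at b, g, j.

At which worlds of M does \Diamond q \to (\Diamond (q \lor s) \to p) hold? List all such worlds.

Let φ = \Diamond q \to (\Diamond (q \lor s) \to p). Evaluate φ at each world:
  a (successors {a, c, e, f, i}): φ is false.
  b (successors {a, e, i}): φ is true.
  c (successors {a, c, d, e, g}): φ is true.
  d (successors {a, b, d, e, f, h}): φ is false.
  e (successors {a, c}): φ is true.
  f (successors {a, b, c, e, g, h, j}): φ is true.
  g (successors {a, b, c, e, h, i}): φ is true.
  h (successors {e}): φ is true.
  i (successors {a, c}): φ is false.
  j (successors {a, d, e, h}): φ is true.
For instance, at h:
  At h: \Diamond q is true, \Diamond (q \lor s) \to p is true, so \Diamond q \to (\Diamond (q \lor s) \to p) is true.
    At h: \Diamond q requires q at some successor in {e}.
      q holds at e, so \Diamond q is true at h.
    At h: \Diamond (q \lor s) is true, p is true, so \Diamond (q \lor s) \to p is true.
      At h: \Diamond (q \lor s) requires q \lor s at some successor in {e}.
        q \lor s holds at e, so \Diamond (q \lor s) is true at h.
Satisfying worlds: {b, c, e, f, g, h, j}

b, c, e, f, g, h, j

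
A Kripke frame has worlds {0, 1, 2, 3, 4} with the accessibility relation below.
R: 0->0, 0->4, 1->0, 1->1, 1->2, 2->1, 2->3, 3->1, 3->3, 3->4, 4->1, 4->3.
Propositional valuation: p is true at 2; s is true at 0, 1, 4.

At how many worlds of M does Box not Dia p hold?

1

Let φ = Box not Dia p. Evaluate φ at each world:
  0 (successors {0, 4}): φ is true.
  1 (successors {0, 1, 2}): φ is false.
  2 (successors {1, 3}): φ is false.
  3 (successors {1, 3, 4}): φ is false.
  4 (successors {1, 3}): φ is false.
For instance, at 4:
  At 4: Box not Dia p requires not Dia p at every successor {1, 3}.
    not Dia p fails at 1, so Box not Dia p is false at 4.
      At 1: Dia p is true, so not Dia p is false.
Satisfying worlds: {0}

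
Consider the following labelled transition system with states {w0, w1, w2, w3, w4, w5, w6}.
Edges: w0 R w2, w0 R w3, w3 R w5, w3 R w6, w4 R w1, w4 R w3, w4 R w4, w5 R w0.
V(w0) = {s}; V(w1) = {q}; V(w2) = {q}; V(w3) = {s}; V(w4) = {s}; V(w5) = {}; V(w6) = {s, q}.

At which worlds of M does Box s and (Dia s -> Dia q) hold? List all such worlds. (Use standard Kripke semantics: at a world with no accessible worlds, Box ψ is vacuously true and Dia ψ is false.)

Let φ = Box s and (Dia s -> Dia q). Evaluate φ at each world:
  w0 (successors {w2, w3}): φ is false.
  w1 (successors ∅): φ is true.
  w2 (successors ∅): φ is true.
  w3 (successors {w5, w6}): φ is false.
  w4 (successors {w1, w3, w4}): φ is false.
  w5 (successors {w0}): φ is false.
  w6 (successors ∅): φ is true.
For instance, at w5:
  At w5: Box s is true, Dia s -> Dia q is false, so Box s and (Dia s -> Dia q) is false.
    At w5: Box s requires s at every successor {w0}.
      At w0: s is true.
    So Box s is true at w5.
    At w5: Dia s is true, Dia q is false, so Dia s -> Dia q is false.
      At w5: Dia s requires s at some successor in {w0}.
        s holds at w0, so Dia s is true at w5.
      At w5: Dia q requires q at some successor in {w0}.
        At w0: q is false.
      So Dia q is false at w5.
Satisfying worlds: {w1, w2, w6}

w1, w2, w6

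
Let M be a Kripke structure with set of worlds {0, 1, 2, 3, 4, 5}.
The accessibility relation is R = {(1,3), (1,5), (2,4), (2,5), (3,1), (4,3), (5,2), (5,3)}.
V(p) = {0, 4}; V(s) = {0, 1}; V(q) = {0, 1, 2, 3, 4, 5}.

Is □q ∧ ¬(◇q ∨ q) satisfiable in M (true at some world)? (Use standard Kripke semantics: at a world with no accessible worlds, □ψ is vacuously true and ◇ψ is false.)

Let φ = □q ∧ ¬(◇q ∨ q). Evaluate φ at each world:
  0 (successors ∅): φ is false.
  1 (successors {3, 5}): φ is false.
  2 (successors {4, 5}): φ is false.
  3 (successors {1}): φ is false.
  4 (successors {3}): φ is false.
  5 (successors {2, 3}): φ is false.
For instance, at 2:
  At 2: □q is true, ¬(◇q ∨ q) is false, so □q ∧ ¬(◇q ∨ q) is false.
    At 2: □q requires q at every successor {4, 5}.
      At 4: q is true.
      At 5: q is true.
    So □q is true at 2.
    At 2: ◇q ∨ q is true, so ¬(◇q ∨ q) is false.
      At 2: ◇q is true, q is true, so ◇q ∨ q is true.

No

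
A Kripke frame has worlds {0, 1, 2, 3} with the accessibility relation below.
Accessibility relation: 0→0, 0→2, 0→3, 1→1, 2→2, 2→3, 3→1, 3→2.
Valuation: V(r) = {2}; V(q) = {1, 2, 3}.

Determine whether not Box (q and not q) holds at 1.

At 1: Box (q and not q) is false, so not Box (q and not q) is true.
  At 1: Box (q and not q) requires q and not q at every successor {1}.
    q and not q fails at 1, so Box (q and not q) is false at 1.

Yes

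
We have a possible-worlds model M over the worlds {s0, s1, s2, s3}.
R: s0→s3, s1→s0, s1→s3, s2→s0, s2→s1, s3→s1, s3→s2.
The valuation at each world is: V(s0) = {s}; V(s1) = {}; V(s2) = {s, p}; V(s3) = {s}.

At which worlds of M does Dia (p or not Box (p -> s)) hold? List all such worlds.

Let φ = Dia (p or not Box (p -> s)). Evaluate φ at each world:
  s0 (successors {s3}): φ is false.
  s1 (successors {s0, s3}): φ is false.
  s2 (successors {s0, s1}): φ is false.
  s3 (successors {s1, s2}): φ is true.
For instance, at s2:
  At s2: Dia (p or not Box (p -> s)) requires p or not Box (p -> s) at some successor in {s0, s1}.
    At s0: p or not Box (p -> s) is false.
    At s1: p or not Box (p -> s) is false.
  So Dia (p or not Box (p -> s)) is false at s2.
Satisfying worlds: {s3}

s3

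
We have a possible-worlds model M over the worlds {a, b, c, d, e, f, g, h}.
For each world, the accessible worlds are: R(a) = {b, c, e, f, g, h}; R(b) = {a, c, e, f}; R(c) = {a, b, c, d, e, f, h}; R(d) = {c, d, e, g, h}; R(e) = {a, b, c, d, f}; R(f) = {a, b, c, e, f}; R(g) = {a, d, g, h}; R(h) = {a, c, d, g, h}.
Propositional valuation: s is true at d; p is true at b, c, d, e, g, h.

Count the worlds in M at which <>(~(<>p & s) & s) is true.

Let φ = <>(~(<>p & s) & s). Evaluate φ at each world:
  a (successors {b, c, e, f, g, h}): φ is false.
  b (successors {a, c, e, f}): φ is false.
  c (successors {a, b, c, d, e, f, h}): φ is false.
  d (successors {c, d, e, g, h}): φ is false.
  e (successors {a, b, c, d, f}): φ is false.
  f (successors {a, b, c, e, f}): φ is false.
  g (successors {a, d, g, h}): φ is false.
  h (successors {a, c, d, g, h}): φ is false.
For instance, at a:
  At a: <>(~(<>p & s) & s) requires ~(<>p & s) & s at some successor in {b, c, e, f, g, h}.
    At b: ~(<>p & s) & s is false.
    At c: ~(<>p & s) & s is false.
    At e: ~(<>p & s) & s is false.
    At f: ~(<>p & s) & s is false.
    At g: ~(<>p & s) & s is false.
    At h: ~(<>p & s) & s is false.
  So <>(~(<>p & s) & s) is false at a.
Satisfying worlds: none.

0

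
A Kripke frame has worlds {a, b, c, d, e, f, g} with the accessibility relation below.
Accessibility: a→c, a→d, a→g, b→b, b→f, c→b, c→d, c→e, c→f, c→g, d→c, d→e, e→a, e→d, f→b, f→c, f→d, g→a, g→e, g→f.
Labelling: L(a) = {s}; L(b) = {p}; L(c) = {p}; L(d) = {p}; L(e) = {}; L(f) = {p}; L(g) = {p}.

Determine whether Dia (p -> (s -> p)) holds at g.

Recall that Dia ψ holds at a world iff ψ holds at some accessible world.
At g: Dia (p -> (s -> p)) requires p -> (s -> p) at some successor in {a, e, f}.
  p -> (s -> p) holds at a, so Dia (p -> (s -> p)) is true at g.

Yes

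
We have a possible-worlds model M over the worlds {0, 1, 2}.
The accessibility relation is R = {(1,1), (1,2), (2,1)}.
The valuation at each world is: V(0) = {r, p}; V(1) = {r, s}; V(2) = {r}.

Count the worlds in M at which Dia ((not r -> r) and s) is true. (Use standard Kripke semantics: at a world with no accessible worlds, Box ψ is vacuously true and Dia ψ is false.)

2

Let φ = Dia ((not r -> r) and s). Evaluate φ at each world:
  0 (successors ∅): φ is false.
  1 (successors {1, 2}): φ is true.
  2 (successors {1}): φ is true.
For instance, at 1:
  At 1: Dia ((not r -> r) and s) requires (not r -> r) and s at some successor in {1, 2}.
    (not r -> r) and s holds at 1, so Dia ((not r -> r) and s) is true at 1.
Satisfying worlds: {1, 2}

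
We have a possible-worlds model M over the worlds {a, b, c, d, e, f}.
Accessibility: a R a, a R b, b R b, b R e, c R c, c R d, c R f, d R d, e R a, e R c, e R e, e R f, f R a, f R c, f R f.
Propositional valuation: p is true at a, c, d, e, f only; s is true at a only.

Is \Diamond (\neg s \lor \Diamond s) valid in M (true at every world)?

Recall that \Diamond ψ holds at a world iff ψ holds at some accessible world.
Let φ = \Diamond (\neg s \lor \Diamond s). Evaluate φ at each world:
  a (successors {a, b}): φ is true.
  b (successors {b, e}): φ is true.
  c (successors {c, d, f}): φ is true.
  d (successors {d}): φ is true.
  e (successors {a, c, e, f}): φ is true.
  f (successors {a, c, f}): φ is true.
For instance, at d:
  At d: \Diamond (\neg s \lor \Diamond s) requires \neg s \lor \Diamond s at some successor in {d}.
    \neg s \lor \Diamond s holds at d, so \Diamond (\neg s \lor \Diamond s) is true at d.
      At d: \neg s is true, \Diamond s is false, so \neg s \lor \Diamond s is true.

Yes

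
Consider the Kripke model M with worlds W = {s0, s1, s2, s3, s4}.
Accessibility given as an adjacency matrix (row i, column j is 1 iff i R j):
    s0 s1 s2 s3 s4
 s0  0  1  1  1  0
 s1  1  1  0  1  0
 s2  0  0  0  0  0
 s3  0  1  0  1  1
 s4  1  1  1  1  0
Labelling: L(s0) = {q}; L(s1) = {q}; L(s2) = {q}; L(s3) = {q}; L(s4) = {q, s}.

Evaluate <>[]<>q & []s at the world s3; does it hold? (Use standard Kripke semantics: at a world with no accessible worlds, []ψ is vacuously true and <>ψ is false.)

At s3: <>[]<>q is true, []s is false, so <>[]<>q & []s is false.
  At s3: <>[]<>q requires []<>q at some successor in {s1, s3, s4}.
    []<>q holds at s1, so <>[]<>q is true at s3.
      At s1: []<>q requires <>q at every successor {s0, s1, s3}.
        At s0: <>q is true.
        At s1: <>q is true.
        At s3: <>q is true.
      So []<>q is true at s1.
  At s3: []s requires s at every successor {s1, s3, s4}.
    s fails at s1, so []s is false at s3.

No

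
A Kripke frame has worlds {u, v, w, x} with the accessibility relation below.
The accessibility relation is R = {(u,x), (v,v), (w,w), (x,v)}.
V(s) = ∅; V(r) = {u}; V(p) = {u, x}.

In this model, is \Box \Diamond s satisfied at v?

At v: \Box \Diamond s requires \Diamond s at every successor {v}.
  \Diamond s fails at v, so \Box \Diamond s is false at v.
    At v: \Diamond s requires s at some successor in {v}.
      At v: s is false.
    So \Diamond s is false at v.

No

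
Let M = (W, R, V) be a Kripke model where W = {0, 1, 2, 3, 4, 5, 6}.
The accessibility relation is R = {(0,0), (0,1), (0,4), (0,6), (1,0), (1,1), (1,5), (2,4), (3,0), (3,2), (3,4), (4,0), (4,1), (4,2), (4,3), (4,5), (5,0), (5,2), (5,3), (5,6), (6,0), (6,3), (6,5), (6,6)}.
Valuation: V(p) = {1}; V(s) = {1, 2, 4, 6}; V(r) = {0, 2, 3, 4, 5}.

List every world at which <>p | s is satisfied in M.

Let φ = <>p | s. Evaluate φ at each world:
  0 (successors {0, 1, 4, 6}): φ is true.
  1 (successors {0, 1, 5}): φ is true.
  2 (successors {4}): φ is true.
  3 (successors {0, 2, 4}): φ is false.
  4 (successors {0, 1, 2, 3, 5}): φ is true.
  5 (successors {0, 2, 3, 6}): φ is false.
  6 (successors {0, 3, 5, 6}): φ is true.
For instance, at 6:
  At 6: <>p is false, s is true, so <>p | s is true.
    At 6: <>p requires p at some successor in {0, 3, 5, 6}.
      At 0: p is false.
      At 3: p is false.
      At 5: p is false.
      At 6: p is false.
    So <>p is false at 6.
Satisfying worlds: {0, 1, 2, 4, 6}

0, 1, 2, 4, 6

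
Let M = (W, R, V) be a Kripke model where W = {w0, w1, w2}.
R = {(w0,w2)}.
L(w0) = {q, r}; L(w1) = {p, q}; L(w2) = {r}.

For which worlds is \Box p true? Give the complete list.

w1, w2

Recall that \Box ψ holds at a world iff ψ holds at every accessible world, and \Diamond ψ holds iff ψ holds at some accessible world.
Let φ = \Box p. Evaluate φ at each world:
  w0 (successors {w2}): φ is false.
  w1 (successors ∅): φ is true.
  w2 (successors ∅): φ is true.
For instance, at w0:
  At w0: \Box p requires p at every successor {w2}.
    p fails at w2, so \Box p is false at w0.
Satisfying worlds: {w1, w2}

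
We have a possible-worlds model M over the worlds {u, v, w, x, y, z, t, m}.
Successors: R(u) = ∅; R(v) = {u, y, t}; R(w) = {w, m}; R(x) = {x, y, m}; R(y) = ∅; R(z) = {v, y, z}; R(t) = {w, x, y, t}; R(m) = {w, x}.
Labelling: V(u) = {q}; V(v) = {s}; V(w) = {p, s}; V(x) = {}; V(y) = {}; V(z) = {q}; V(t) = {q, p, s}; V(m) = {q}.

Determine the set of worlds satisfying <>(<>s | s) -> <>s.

u, v, w, y, z, t, m

Let φ = <>(<>s | s) -> <>s. Evaluate φ at each world:
  u (successors ∅): φ is true.
  v (successors {u, y, t}): φ is true.
  w (successors {w, m}): φ is true.
  x (successors {x, y, m}): φ is false.
  y (successors ∅): φ is true.
  z (successors {v, y, z}): φ is true.
  t (successors {w, x, y, t}): φ is true.
  m (successors {w, x}): φ is true.
For instance, at v:
  At v: <>(<>s | s) is true, <>s is true, so <>(<>s | s) -> <>s is true.
    At v: <>(<>s | s) requires <>s | s at some successor in {u, y, t}.
      <>s | s holds at t, so <>(<>s | s) is true at v.
    At v: <>s requires s at some successor in {u, y, t}.
      s holds at t, so <>s is true at v.
Satisfying worlds: {u, v, w, y, z, t, m}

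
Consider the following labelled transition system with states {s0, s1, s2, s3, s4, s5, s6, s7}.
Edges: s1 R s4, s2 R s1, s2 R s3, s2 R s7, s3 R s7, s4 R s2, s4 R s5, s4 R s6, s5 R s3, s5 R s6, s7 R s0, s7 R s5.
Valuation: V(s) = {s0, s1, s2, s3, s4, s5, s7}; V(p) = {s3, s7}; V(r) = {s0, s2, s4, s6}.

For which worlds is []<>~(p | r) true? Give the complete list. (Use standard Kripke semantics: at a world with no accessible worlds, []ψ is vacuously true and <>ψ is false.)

s0, s1, s3, s6

Recall that []ψ holds at a world iff ψ holds at every accessible world, and <>ψ holds iff ψ holds at some accessible world.
Let φ = []<>~(p | r). Evaluate φ at each world:
  s0 (successors ∅): φ is true.
  s1 (successors {s4}): φ is true.
  s2 (successors {s1, s3, s7}): φ is false.
  s3 (successors {s7}): φ is true.
  s4 (successors {s2, s5, s6}): φ is false.
  s5 (successors {s3, s6}): φ is false.
  s6 (successors ∅): φ is true.
  s7 (successors {s0, s5}): φ is false.
For instance, at s4:
  At s4: []<>~(p | r) requires <>~(p | r) at every successor {s2, s5, s6}.
    <>~(p | r) fails at s5, so []<>~(p | r) is false at s4.
      At s5: <>~(p | r) requires ~(p | r) at some successor in {s3, s6}.
        At s3: ~(p | r) is false.
        At s6: ~(p | r) is false.
      So <>~(p | r) is false at s5.
Satisfying worlds: {s0, s1, s3, s6}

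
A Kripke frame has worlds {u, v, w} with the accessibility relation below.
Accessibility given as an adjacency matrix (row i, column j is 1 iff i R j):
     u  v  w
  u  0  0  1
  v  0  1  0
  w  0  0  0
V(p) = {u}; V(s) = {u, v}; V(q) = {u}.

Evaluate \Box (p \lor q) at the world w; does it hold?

Yes

At w: no accessible worlds, so \Box (p \lor q) holds vacuously.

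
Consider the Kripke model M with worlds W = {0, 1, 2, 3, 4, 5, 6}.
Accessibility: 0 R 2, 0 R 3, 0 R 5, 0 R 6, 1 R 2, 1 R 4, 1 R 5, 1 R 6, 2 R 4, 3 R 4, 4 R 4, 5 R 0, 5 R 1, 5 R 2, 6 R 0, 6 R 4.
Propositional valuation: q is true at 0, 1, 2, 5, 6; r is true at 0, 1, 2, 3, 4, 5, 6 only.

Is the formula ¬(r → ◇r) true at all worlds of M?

Let φ = ¬(r → ◇r). Evaluate φ at each world:
  0 (successors {2, 3, 5, 6}): φ is false.
  1 (successors {2, 4, 5, 6}): φ is false.
  2 (successors {4}): φ is false.
  3 (successors {4}): φ is false.
  4 (successors {4}): φ is false.
  5 (successors {0, 1, 2}): φ is false.
  6 (successors {0, 4}): φ is false.
Detail at 0 (counterexample):
  At 0: r → ◇r is true, so ¬(r → ◇r) is false.
    At 0: r is true, ◇r is true, so r → ◇r is true.
      At 0: ◇r requires r at some successor in {2, 3, 5, 6}.
        r holds at 2, so ◇r is true at 0.

No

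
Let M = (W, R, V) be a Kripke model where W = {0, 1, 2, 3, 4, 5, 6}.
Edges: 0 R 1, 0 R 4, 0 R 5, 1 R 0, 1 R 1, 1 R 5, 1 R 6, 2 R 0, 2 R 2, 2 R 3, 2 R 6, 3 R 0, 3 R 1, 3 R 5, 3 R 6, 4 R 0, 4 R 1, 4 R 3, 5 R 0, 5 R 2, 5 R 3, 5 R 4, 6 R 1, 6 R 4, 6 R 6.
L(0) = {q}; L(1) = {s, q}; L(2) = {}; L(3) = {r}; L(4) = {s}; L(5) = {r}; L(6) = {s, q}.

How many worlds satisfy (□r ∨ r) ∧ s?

Let φ = (□r ∨ r) ∧ s. Evaluate φ at each world:
  0 (successors {1, 4, 5}): φ is false.
  1 (successors {0, 1, 5, 6}): φ is false.
  2 (successors {0, 2, 3, 6}): φ is false.
  3 (successors {0, 1, 5, 6}): φ is false.
  4 (successors {0, 1, 3}): φ is false.
  5 (successors {0, 2, 3, 4}): φ is false.
  6 (successors {1, 4, 6}): φ is false.
For instance, at 6:
  At 6: □r ∨ r is false, s is true, so (□r ∨ r) ∧ s is false.
    At 6: □r is false, r is false, so □r ∨ r is false.
      At 6: □r requires r at every successor {1, 4, 6}.
        r fails at 1, so □r is false at 6.
Satisfying worlds: none.

0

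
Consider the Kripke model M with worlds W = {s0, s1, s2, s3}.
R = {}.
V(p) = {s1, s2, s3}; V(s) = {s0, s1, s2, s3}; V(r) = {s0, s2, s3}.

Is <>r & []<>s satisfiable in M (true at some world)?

No

Recall that []ψ holds at a world iff ψ holds at every accessible world, and <>ψ holds iff ψ holds at some accessible world.
Let φ = <>r & []<>s. Evaluate φ at each world:
  s0 (successors ∅): φ is false.
  s1 (successors ∅): φ is false.
  s2 (successors ∅): φ is false.
  s3 (successors ∅): φ is false.
For instance, at s3:
  At s3: <>r is false, []<>s is true, so <>r & []<>s is false.
    At s3: no accessible worlds, so <>r is false.
    At s3: no accessible worlds, so []<>s holds vacuously.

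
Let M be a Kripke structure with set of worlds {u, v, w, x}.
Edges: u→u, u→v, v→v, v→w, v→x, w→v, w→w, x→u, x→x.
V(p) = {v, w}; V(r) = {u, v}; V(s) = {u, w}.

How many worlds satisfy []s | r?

2

Recall that []ψ holds at a world iff ψ holds at every accessible world, and <>ψ holds iff ψ holds at some accessible world.
Let φ = []s | r. Evaluate φ at each world:
  u (successors {u, v}): φ is true.
  v (successors {v, w, x}): φ is true.
  w (successors {v, w}): φ is false.
  x (successors {u, x}): φ is false.
For instance, at w:
  At w: []s is false, r is false, so []s | r is false.
    At w: []s requires s at every successor {v, w}.
      s fails at v, so []s is false at w.
Satisfying worlds: {u, v}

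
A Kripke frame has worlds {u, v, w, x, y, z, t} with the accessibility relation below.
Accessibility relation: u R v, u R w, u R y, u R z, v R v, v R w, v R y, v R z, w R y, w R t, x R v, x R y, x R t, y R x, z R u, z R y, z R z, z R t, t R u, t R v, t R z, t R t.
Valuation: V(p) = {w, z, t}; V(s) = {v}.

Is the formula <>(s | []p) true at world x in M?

At x: <>(s | []p) requires s | []p at some successor in {v, y, t}.
  s | []p holds at v, so <>(s | []p) is true at x.
    At v: s is true, []p is false, so s | []p is true.
      At v: []p requires p at every successor {v, w, y, z}.
        p fails at v, so []p is false at v.

Yes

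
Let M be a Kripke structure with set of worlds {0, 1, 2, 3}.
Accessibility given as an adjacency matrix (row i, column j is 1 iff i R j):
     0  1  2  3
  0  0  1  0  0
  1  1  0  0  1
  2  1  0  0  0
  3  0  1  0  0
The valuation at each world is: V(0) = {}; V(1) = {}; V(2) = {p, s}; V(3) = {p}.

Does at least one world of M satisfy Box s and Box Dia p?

No

Let φ = Box s and Box Dia p. Evaluate φ at each world:
  0 (successors {1}): φ is false.
  1 (successors {0, 3}): φ is false.
  2 (successors {0}): φ is false.
  3 (successors {1}): φ is false.
For instance, at 1:
  At 1: Box s is false, Box Dia p is false, so Box s and Box Dia p is false.
    At 1: Box s requires s at every successor {0, 3}.
      s fails at 0, so Box s is false at 1.
    At 1: Box Dia p requires Dia p at every successor {0, 3}.
      Dia p fails at 0, so Box Dia p is false at 1.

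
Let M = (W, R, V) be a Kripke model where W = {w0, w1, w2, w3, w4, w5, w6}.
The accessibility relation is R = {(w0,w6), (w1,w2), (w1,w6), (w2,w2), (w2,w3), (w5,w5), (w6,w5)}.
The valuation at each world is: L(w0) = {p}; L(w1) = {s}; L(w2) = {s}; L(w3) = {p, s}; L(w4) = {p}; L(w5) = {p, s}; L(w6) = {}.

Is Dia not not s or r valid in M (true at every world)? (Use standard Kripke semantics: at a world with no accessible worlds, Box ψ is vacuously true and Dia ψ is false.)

No

Recall that Dia ψ holds at a world iff ψ holds at some accessible world.
Let φ = Dia not not s or r. Evaluate φ at each world:
  w0 (successors {w6}): φ is false.
  w1 (successors {w2, w6}): φ is true.
  w2 (successors {w2, w3}): φ is true.
  w3 (successors ∅): φ is false.
  w4 (successors ∅): φ is false.
  w5 (successors {w5}): φ is true.
  w6 (successors {w5}): φ is true.
Detail at w0 (counterexample):
  At w0: Dia not not s is false, r is false, so Dia not not s or r is false.
    At w0: Dia not not s requires not not s at some successor in {w6}.
      At w6: not not s is false.
    So Dia not not s is false at w0.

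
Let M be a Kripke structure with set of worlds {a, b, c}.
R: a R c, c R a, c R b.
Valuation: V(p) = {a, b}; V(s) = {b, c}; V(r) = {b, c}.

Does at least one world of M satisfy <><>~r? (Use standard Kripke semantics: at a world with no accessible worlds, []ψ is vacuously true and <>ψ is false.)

Recall that <>ψ holds at a world iff ψ holds at some accessible world.
Let φ = <><>~r. Evaluate φ at each world:
  a (successors {c}): φ is true.
  b (successors ∅): φ is false.
  c (successors {a, b}): φ is false.
Detail at a (witness):
  At a: <><>~r requires <>~r at some successor in {c}.
    <>~r holds at c, so <><>~r is true at a.
      At c: <>~r requires ~r at some successor in {a, b}.
        ~r holds at a, so <>~r is true at c.

Yes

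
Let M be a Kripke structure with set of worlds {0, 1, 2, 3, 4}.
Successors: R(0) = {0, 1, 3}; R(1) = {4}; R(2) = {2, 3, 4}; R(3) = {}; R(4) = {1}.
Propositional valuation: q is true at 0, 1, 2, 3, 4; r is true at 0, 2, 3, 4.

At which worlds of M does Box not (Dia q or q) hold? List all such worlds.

Recall that Box ψ holds at a world iff ψ holds at every accessible world, and Dia ψ holds iff ψ holds at some accessible world.
Let φ = Box not (Dia q or q). Evaluate φ at each world:
  0 (successors {0, 1, 3}): φ is false.
  1 (successors {4}): φ is false.
  2 (successors {2, 3, 4}): φ is false.
  3 (successors ∅): φ is true.
  4 (successors {1}): φ is false.
For instance, at 1:
  At 1: Box not (Dia q or q) requires not (Dia q or q) at every successor {4}.
    not (Dia q or q) fails at 4, so Box not (Dia q or q) is false at 1.
      At 4: Dia q or q is true, so not (Dia q or q) is false.
Satisfying worlds: {3}

3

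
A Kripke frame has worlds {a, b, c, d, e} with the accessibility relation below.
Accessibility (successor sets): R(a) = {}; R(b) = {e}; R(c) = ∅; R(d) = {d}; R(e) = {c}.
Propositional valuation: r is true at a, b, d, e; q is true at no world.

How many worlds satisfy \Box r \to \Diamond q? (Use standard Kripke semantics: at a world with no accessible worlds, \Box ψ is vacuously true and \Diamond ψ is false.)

Recall that \Box ψ holds at a world iff ψ holds at every accessible world, and \Diamond ψ holds iff ψ holds at some accessible world.
Let φ = \Box r \to \Diamond q. Evaluate φ at each world:
  a (successors ∅): φ is false.
  b (successors {e}): φ is false.
  c (successors ∅): φ is false.
  d (successors {d}): φ is false.
  e (successors {c}): φ is true.
For instance, at d:
  At d: \Box r is true, \Diamond q is false, so \Box r \to \Diamond q is false.
    At d: \Box r requires r at every successor {d}.
      At d: r is true.
    So \Box r is true at d.
    At d: \Diamond q requires q at some successor in {d}.
      At d: q is false.
    So \Diamond q is false at d.
Satisfying worlds: {e}

1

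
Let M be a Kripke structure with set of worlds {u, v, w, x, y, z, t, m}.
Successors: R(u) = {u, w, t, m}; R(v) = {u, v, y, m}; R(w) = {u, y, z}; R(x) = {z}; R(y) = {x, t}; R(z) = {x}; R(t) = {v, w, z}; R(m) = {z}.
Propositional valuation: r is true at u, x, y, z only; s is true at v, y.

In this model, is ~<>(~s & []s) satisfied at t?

At t: <>(~s & []s) is false, so ~<>(~s & []s) is true.
  At t: <>(~s & []s) requires ~s & []s at some successor in {v, w, z}.
    At v: ~s & []s is false.
    At w: ~s & []s is false.
    At z: ~s & []s is false.
  So <>(~s & []s) is false at t.

Yes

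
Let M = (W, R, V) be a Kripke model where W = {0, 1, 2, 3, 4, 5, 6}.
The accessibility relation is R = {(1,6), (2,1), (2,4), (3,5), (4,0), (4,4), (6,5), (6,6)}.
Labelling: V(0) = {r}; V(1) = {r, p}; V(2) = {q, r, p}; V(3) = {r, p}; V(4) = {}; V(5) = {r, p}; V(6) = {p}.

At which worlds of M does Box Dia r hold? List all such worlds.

Recall that Box ψ holds at a world iff ψ holds at every accessible world, and Dia ψ holds iff ψ holds at some accessible world.
Let φ = Box Dia r. Evaluate φ at each world:
  0 (successors ∅): φ is true.
  1 (successors {6}): φ is true.
  2 (successors {1, 4}): φ is false.
  3 (successors {5}): φ is false.
  4 (successors {0, 4}): φ is false.
  5 (successors ∅): φ is true.
  6 (successors {5, 6}): φ is false.
For instance, at 2:
  At 2: Box Dia r requires Dia r at every successor {1, 4}.
    Dia r fails at 1, so Box Dia r is false at 2.
      At 1: Dia r requires r at some successor in {6}.
        At 6: r is false.
      So Dia r is false at 1.
Satisfying worlds: {0, 1, 5}

0, 1, 5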